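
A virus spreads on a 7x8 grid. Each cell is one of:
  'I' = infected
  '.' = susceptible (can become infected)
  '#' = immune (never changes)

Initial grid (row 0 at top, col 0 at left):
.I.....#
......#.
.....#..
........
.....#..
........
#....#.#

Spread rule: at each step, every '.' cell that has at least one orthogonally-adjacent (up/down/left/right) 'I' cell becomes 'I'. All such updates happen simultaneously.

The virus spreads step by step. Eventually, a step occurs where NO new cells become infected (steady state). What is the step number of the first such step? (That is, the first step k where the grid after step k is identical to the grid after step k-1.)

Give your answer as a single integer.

Step 0 (initial): 1 infected
Step 1: +3 new -> 4 infected
Step 2: +4 new -> 8 infected
Step 3: +5 new -> 13 infected
Step 4: +6 new -> 19 infected
Step 5: +7 new -> 26 infected
Step 6: +5 new -> 31 infected
Step 7: +4 new -> 35 infected
Step 8: +3 new -> 38 infected
Step 9: +5 new -> 43 infected
Step 10: +3 new -> 46 infected
Step 11: +3 new -> 49 infected
Step 12: +0 new -> 49 infected

Answer: 12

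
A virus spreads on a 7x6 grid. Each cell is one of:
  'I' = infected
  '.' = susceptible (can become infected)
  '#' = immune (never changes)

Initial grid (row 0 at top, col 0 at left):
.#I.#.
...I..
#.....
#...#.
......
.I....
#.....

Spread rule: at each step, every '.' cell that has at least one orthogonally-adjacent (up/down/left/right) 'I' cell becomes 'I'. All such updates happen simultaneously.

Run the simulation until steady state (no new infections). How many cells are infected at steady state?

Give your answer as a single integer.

Answer: 36

Derivation:
Step 0 (initial): 3 infected
Step 1: +8 new -> 11 infected
Step 2: +10 new -> 21 infected
Step 3: +8 new -> 29 infected
Step 4: +5 new -> 34 infected
Step 5: +2 new -> 36 infected
Step 6: +0 new -> 36 infected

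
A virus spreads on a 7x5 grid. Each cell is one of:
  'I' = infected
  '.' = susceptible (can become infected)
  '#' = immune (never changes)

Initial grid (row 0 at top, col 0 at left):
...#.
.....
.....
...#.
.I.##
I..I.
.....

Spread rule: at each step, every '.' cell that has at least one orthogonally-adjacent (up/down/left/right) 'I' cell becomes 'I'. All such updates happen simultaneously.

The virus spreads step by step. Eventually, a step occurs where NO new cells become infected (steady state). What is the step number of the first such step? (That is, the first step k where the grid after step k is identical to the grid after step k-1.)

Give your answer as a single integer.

Answer: 8

Derivation:
Step 0 (initial): 3 infected
Step 1: +8 new -> 11 infected
Step 2: +6 new -> 17 infected
Step 3: +3 new -> 20 infected
Step 4: +4 new -> 24 infected
Step 5: +4 new -> 28 infected
Step 6: +2 new -> 30 infected
Step 7: +1 new -> 31 infected
Step 8: +0 new -> 31 infected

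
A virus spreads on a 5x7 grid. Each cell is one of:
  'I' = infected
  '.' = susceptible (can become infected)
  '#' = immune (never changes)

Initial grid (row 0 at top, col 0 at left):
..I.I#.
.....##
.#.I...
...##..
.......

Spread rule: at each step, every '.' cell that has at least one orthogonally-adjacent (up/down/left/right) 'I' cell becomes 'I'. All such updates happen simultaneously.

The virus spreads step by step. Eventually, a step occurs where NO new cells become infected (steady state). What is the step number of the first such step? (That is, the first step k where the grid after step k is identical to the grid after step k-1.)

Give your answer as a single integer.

Answer: 6

Derivation:
Step 0 (initial): 3 infected
Step 1: +7 new -> 10 infected
Step 2: +4 new -> 14 infected
Step 3: +5 new -> 19 infected
Step 4: +6 new -> 25 infected
Step 5: +3 new -> 28 infected
Step 6: +0 new -> 28 infected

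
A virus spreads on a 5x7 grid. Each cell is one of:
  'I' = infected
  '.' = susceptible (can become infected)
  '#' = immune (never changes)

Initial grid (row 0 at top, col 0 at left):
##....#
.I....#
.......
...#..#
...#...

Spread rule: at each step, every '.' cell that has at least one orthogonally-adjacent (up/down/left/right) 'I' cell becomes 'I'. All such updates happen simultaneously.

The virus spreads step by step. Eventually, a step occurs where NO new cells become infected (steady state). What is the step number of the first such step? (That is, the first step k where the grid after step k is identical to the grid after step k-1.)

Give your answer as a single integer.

Answer: 9

Derivation:
Step 0 (initial): 1 infected
Step 1: +3 new -> 4 infected
Step 2: +5 new -> 9 infected
Step 3: +6 new -> 15 infected
Step 4: +5 new -> 20 infected
Step 5: +3 new -> 23 infected
Step 6: +3 new -> 26 infected
Step 7: +1 new -> 27 infected
Step 8: +1 new -> 28 infected
Step 9: +0 new -> 28 infected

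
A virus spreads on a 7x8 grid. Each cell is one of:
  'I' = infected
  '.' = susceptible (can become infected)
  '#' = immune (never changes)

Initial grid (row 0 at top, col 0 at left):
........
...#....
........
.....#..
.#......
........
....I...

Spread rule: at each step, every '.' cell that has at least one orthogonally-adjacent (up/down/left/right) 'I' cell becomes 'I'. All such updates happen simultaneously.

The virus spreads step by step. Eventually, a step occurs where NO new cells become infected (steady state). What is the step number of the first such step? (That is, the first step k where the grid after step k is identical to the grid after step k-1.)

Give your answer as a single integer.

Step 0 (initial): 1 infected
Step 1: +3 new -> 4 infected
Step 2: +5 new -> 9 infected
Step 3: +7 new -> 16 infected
Step 4: +7 new -> 23 infected
Step 5: +7 new -> 30 infected
Step 6: +7 new -> 37 infected
Step 7: +7 new -> 44 infected
Step 8: +5 new -> 49 infected
Step 9: +3 new -> 52 infected
Step 10: +1 new -> 53 infected
Step 11: +0 new -> 53 infected

Answer: 11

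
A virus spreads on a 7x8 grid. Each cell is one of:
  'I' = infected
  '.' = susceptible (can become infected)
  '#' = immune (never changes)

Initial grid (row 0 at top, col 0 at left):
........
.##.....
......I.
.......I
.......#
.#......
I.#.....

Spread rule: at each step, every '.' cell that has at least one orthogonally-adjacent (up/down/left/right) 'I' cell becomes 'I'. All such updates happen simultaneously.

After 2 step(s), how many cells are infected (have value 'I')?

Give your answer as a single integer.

Answer: 16

Derivation:
Step 0 (initial): 3 infected
Step 1: +6 new -> 9 infected
Step 2: +7 new -> 16 infected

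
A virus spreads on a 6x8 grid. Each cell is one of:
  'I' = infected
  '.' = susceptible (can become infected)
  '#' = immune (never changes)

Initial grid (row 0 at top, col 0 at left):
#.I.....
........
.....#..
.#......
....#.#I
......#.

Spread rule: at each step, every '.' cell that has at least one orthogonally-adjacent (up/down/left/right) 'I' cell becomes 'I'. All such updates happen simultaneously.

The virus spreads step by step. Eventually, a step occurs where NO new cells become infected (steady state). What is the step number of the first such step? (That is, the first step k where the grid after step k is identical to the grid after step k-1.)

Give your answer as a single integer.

Step 0 (initial): 2 infected
Step 1: +5 new -> 7 infected
Step 2: +6 new -> 13 infected
Step 3: +9 new -> 22 infected
Step 4: +10 new -> 32 infected
Step 5: +5 new -> 37 infected
Step 6: +4 new -> 41 infected
Step 7: +1 new -> 42 infected
Step 8: +0 new -> 42 infected

Answer: 8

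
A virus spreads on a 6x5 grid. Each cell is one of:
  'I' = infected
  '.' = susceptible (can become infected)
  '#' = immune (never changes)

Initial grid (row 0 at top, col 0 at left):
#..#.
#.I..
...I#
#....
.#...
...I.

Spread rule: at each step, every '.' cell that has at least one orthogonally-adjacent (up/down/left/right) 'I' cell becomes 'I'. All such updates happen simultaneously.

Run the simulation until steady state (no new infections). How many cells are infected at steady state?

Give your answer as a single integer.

Step 0 (initial): 3 infected
Step 1: +8 new -> 11 infected
Step 2: +8 new -> 19 infected
Step 3: +4 new -> 23 infected
Step 4: +1 new -> 24 infected
Step 5: +0 new -> 24 infected

Answer: 24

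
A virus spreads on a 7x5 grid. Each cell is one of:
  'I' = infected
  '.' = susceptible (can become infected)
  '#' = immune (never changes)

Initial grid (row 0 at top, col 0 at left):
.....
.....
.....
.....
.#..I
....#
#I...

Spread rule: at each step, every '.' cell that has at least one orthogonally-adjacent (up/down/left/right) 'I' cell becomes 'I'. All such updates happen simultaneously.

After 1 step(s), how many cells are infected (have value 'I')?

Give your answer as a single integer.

Step 0 (initial): 2 infected
Step 1: +4 new -> 6 infected

Answer: 6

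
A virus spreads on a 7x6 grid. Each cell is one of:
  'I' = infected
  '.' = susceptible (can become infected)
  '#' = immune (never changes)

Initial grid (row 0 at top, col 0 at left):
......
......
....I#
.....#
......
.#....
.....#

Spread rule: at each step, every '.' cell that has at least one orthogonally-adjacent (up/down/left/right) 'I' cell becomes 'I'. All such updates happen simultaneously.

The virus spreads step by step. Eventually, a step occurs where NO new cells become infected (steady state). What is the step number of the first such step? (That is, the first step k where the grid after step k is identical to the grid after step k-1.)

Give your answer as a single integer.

Step 0 (initial): 1 infected
Step 1: +3 new -> 4 infected
Step 2: +6 new -> 10 infected
Step 3: +8 new -> 18 infected
Step 4: +8 new -> 26 infected
Step 5: +6 new -> 32 infected
Step 6: +3 new -> 35 infected
Step 7: +2 new -> 37 infected
Step 8: +1 new -> 38 infected
Step 9: +0 new -> 38 infected

Answer: 9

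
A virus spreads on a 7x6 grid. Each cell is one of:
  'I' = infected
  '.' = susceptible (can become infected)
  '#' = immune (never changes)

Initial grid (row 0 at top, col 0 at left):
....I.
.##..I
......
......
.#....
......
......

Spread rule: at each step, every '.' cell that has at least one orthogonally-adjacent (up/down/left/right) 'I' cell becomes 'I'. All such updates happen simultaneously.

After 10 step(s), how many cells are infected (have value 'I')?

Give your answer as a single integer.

Answer: 39

Derivation:
Step 0 (initial): 2 infected
Step 1: +4 new -> 6 infected
Step 2: +4 new -> 10 infected
Step 3: +4 new -> 14 infected
Step 4: +5 new -> 19 infected
Step 5: +6 new -> 25 infected
Step 6: +5 new -> 30 infected
Step 7: +3 new -> 33 infected
Step 8: +3 new -> 36 infected
Step 9: +2 new -> 38 infected
Step 10: +1 new -> 39 infected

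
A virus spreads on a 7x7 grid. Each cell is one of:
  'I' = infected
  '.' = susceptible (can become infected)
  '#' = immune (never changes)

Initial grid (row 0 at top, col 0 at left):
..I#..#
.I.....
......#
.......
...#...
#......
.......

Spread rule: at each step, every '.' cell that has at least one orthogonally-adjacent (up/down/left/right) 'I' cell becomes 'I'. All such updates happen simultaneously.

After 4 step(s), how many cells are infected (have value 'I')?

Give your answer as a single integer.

Answer: 23

Derivation:
Step 0 (initial): 2 infected
Step 1: +4 new -> 6 infected
Step 2: +5 new -> 11 infected
Step 3: +5 new -> 16 infected
Step 4: +7 new -> 23 infected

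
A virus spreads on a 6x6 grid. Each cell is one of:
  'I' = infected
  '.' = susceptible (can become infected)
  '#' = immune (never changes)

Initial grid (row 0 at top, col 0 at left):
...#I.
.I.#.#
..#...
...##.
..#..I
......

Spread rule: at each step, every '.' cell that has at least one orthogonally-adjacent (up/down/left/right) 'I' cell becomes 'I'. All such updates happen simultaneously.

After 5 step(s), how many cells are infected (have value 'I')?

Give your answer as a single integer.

Step 0 (initial): 3 infected
Step 1: +9 new -> 12 infected
Step 2: +8 new -> 20 infected
Step 3: +5 new -> 25 infected
Step 4: +3 new -> 28 infected
Step 5: +1 new -> 29 infected

Answer: 29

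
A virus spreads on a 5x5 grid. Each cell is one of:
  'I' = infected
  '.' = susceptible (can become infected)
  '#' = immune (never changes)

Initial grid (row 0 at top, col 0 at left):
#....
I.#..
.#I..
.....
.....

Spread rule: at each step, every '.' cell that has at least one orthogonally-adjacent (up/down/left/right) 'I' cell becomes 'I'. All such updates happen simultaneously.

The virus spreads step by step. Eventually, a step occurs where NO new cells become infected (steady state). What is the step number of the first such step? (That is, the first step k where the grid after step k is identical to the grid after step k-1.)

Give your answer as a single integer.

Step 0 (initial): 2 infected
Step 1: +4 new -> 6 infected
Step 2: +7 new -> 13 infected
Step 3: +7 new -> 20 infected
Step 4: +2 new -> 22 infected
Step 5: +0 new -> 22 infected

Answer: 5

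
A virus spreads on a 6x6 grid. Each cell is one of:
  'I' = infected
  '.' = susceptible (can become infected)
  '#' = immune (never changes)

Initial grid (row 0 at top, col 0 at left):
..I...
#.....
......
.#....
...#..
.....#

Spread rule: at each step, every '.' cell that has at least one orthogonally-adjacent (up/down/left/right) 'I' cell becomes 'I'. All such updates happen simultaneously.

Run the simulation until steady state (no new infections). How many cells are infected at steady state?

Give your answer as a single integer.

Answer: 32

Derivation:
Step 0 (initial): 1 infected
Step 1: +3 new -> 4 infected
Step 2: +5 new -> 9 infected
Step 3: +5 new -> 14 infected
Step 4: +5 new -> 19 infected
Step 5: +5 new -> 24 infected
Step 6: +5 new -> 29 infected
Step 7: +3 new -> 32 infected
Step 8: +0 new -> 32 infected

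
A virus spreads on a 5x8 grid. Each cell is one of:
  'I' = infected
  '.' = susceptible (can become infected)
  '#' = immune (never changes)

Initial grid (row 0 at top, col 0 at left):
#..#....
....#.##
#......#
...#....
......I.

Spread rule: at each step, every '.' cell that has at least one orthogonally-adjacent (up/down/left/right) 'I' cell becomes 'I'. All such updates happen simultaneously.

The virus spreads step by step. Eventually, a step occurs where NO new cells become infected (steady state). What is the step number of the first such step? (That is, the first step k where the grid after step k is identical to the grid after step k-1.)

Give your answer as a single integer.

Answer: 10

Derivation:
Step 0 (initial): 1 infected
Step 1: +3 new -> 4 infected
Step 2: +4 new -> 8 infected
Step 3: +3 new -> 11 infected
Step 4: +3 new -> 14 infected
Step 5: +4 new -> 18 infected
Step 6: +6 new -> 24 infected
Step 7: +4 new -> 28 infected
Step 8: +2 new -> 30 infected
Step 9: +2 new -> 32 infected
Step 10: +0 new -> 32 infected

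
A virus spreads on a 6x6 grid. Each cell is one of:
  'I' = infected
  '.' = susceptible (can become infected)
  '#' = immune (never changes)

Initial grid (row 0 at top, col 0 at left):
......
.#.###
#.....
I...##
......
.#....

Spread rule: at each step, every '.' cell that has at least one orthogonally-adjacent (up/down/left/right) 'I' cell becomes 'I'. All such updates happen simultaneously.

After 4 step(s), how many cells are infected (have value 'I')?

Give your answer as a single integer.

Answer: 14

Derivation:
Step 0 (initial): 1 infected
Step 1: +2 new -> 3 infected
Step 2: +4 new -> 7 infected
Step 3: +3 new -> 10 infected
Step 4: +4 new -> 14 infected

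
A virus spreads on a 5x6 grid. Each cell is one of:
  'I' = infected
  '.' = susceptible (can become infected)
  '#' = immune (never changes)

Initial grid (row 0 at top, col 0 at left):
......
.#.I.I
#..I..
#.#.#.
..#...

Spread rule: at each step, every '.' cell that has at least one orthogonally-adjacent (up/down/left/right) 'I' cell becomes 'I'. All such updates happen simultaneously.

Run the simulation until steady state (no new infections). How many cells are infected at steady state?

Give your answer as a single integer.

Step 0 (initial): 3 infected
Step 1: +8 new -> 11 infected
Step 2: +5 new -> 16 infected
Step 3: +4 new -> 20 infected
Step 4: +2 new -> 22 infected
Step 5: +2 new -> 24 infected
Step 6: +0 new -> 24 infected

Answer: 24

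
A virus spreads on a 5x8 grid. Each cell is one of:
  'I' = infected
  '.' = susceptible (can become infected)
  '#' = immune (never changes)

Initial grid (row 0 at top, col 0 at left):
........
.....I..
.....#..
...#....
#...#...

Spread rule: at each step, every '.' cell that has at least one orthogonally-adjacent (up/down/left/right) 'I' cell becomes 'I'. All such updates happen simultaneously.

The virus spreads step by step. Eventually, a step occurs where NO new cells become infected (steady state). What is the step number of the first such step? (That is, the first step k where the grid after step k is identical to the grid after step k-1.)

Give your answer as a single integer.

Answer: 8

Derivation:
Step 0 (initial): 1 infected
Step 1: +3 new -> 4 infected
Step 2: +6 new -> 10 infected
Step 3: +7 new -> 17 infected
Step 4: +6 new -> 23 infected
Step 5: +6 new -> 29 infected
Step 6: +4 new -> 33 infected
Step 7: +3 new -> 36 infected
Step 8: +0 new -> 36 infected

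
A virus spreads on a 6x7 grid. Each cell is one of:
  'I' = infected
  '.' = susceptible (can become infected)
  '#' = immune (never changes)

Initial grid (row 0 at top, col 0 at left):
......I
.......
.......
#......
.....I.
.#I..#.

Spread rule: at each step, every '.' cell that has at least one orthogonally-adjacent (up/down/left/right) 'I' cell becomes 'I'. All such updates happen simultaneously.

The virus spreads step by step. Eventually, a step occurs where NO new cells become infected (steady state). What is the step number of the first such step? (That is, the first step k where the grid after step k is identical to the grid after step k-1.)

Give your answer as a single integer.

Answer: 7

Derivation:
Step 0 (initial): 3 infected
Step 1: +7 new -> 10 infected
Step 2: +11 new -> 21 infected
Step 3: +7 new -> 28 infected
Step 4: +6 new -> 34 infected
Step 5: +3 new -> 37 infected
Step 6: +2 new -> 39 infected
Step 7: +0 new -> 39 infected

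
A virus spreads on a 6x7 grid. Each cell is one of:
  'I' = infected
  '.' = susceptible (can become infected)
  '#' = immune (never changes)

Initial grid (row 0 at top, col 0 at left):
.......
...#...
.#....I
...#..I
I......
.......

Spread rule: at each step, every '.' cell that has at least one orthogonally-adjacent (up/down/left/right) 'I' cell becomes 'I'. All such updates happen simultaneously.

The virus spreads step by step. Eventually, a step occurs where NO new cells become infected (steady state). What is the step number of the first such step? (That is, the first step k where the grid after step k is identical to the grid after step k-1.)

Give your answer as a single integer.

Step 0 (initial): 3 infected
Step 1: +7 new -> 10 infected
Step 2: +10 new -> 20 infected
Step 3: +9 new -> 29 infected
Step 4: +6 new -> 35 infected
Step 5: +3 new -> 38 infected
Step 6: +1 new -> 39 infected
Step 7: +0 new -> 39 infected

Answer: 7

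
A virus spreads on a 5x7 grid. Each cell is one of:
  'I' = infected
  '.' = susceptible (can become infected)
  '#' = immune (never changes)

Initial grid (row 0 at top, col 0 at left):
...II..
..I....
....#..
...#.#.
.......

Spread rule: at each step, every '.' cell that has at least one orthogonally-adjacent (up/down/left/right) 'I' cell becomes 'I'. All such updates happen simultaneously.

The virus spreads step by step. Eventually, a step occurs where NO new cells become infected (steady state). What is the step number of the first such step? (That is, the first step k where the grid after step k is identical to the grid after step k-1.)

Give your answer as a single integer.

Step 0 (initial): 3 infected
Step 1: +6 new -> 9 infected
Step 2: +7 new -> 16 infected
Step 3: +6 new -> 22 infected
Step 4: +4 new -> 26 infected
Step 5: +3 new -> 29 infected
Step 6: +3 new -> 32 infected
Step 7: +0 new -> 32 infected

Answer: 7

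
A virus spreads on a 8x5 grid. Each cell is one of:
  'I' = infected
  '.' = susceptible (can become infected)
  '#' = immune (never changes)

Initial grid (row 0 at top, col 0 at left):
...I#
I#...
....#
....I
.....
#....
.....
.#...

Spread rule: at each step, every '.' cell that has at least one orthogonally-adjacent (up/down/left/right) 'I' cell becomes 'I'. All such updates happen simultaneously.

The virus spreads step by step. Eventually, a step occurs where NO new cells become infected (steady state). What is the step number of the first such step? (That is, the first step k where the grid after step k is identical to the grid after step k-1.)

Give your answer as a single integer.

Answer: 9

Derivation:
Step 0 (initial): 3 infected
Step 1: +6 new -> 9 infected
Step 2: +9 new -> 18 infected
Step 3: +6 new -> 24 infected
Step 4: +4 new -> 28 infected
Step 5: +3 new -> 31 infected
Step 6: +2 new -> 33 infected
Step 7: +1 new -> 34 infected
Step 8: +1 new -> 35 infected
Step 9: +0 new -> 35 infected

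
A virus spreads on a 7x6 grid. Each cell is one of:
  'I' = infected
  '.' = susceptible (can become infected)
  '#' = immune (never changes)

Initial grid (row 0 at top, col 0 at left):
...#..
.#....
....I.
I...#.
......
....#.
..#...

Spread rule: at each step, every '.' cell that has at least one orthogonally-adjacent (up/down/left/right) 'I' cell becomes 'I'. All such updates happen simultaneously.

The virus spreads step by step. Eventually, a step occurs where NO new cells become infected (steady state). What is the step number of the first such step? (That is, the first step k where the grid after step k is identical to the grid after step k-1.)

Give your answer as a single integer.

Answer: 7

Derivation:
Step 0 (initial): 2 infected
Step 1: +6 new -> 8 infected
Step 2: +11 new -> 19 infected
Step 3: +8 new -> 27 infected
Step 4: +7 new -> 34 infected
Step 5: +2 new -> 36 infected
Step 6: +1 new -> 37 infected
Step 7: +0 new -> 37 infected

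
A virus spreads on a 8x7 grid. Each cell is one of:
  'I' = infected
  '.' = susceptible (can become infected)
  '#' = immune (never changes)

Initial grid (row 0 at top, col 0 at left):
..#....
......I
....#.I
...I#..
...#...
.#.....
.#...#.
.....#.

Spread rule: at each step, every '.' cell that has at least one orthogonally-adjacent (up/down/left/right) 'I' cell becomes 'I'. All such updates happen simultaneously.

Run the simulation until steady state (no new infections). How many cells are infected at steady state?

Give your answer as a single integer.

Step 0 (initial): 3 infected
Step 1: +6 new -> 9 infected
Step 2: +8 new -> 17 infected
Step 3: +9 new -> 26 infected
Step 4: +8 new -> 34 infected
Step 5: +7 new -> 41 infected
Step 6: +5 new -> 46 infected
Step 7: +2 new -> 48 infected
Step 8: +0 new -> 48 infected

Answer: 48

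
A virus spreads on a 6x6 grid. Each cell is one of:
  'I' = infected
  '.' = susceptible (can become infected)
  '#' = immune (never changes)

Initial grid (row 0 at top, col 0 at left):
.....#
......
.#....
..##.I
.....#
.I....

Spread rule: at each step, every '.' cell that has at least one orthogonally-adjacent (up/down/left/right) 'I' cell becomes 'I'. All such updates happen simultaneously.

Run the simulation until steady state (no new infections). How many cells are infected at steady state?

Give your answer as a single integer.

Answer: 31

Derivation:
Step 0 (initial): 2 infected
Step 1: +5 new -> 7 infected
Step 2: +7 new -> 14 infected
Step 3: +5 new -> 19 infected
Step 4: +5 new -> 24 infected
Step 5: +3 new -> 27 infected
Step 6: +3 new -> 30 infected
Step 7: +1 new -> 31 infected
Step 8: +0 new -> 31 infected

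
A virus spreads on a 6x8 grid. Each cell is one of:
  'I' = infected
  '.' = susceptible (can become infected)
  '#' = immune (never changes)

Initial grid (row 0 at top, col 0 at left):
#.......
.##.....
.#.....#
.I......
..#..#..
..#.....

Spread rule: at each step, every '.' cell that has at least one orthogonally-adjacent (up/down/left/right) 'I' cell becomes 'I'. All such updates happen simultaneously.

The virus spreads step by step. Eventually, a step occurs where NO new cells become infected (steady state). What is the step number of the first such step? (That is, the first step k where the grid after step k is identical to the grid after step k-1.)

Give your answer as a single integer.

Answer: 10

Derivation:
Step 0 (initial): 1 infected
Step 1: +3 new -> 4 infected
Step 2: +5 new -> 9 infected
Step 3: +5 new -> 14 infected
Step 4: +5 new -> 19 infected
Step 5: +5 new -> 24 infected
Step 6: +7 new -> 31 infected
Step 7: +5 new -> 36 infected
Step 8: +3 new -> 39 infected
Step 9: +1 new -> 40 infected
Step 10: +0 new -> 40 infected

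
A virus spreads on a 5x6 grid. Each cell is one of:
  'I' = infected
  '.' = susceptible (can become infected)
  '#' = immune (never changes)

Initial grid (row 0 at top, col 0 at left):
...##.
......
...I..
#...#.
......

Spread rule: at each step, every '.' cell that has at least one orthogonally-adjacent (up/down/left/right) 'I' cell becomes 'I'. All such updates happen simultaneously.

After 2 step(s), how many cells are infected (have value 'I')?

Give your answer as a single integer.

Answer: 11

Derivation:
Step 0 (initial): 1 infected
Step 1: +4 new -> 5 infected
Step 2: +6 new -> 11 infected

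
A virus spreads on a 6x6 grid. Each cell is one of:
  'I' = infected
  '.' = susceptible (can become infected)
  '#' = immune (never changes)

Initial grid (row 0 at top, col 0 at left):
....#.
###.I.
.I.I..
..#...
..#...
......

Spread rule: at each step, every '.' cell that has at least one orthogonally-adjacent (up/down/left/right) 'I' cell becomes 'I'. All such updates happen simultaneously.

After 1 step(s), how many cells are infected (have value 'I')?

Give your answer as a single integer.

Answer: 10

Derivation:
Step 0 (initial): 3 infected
Step 1: +7 new -> 10 infected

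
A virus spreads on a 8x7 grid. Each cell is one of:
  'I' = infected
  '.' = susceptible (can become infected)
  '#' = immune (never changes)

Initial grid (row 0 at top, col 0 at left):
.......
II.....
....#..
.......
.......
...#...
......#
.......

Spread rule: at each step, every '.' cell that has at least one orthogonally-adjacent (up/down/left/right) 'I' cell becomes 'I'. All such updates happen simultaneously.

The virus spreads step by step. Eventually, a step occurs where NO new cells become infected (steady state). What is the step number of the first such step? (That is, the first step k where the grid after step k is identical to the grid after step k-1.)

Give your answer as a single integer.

Answer: 12

Derivation:
Step 0 (initial): 2 infected
Step 1: +5 new -> 7 infected
Step 2: +5 new -> 12 infected
Step 3: +6 new -> 18 infected
Step 4: +6 new -> 24 infected
Step 5: +8 new -> 32 infected
Step 6: +7 new -> 39 infected
Step 7: +5 new -> 44 infected
Step 8: +4 new -> 48 infected
Step 9: +3 new -> 51 infected
Step 10: +1 new -> 52 infected
Step 11: +1 new -> 53 infected
Step 12: +0 new -> 53 infected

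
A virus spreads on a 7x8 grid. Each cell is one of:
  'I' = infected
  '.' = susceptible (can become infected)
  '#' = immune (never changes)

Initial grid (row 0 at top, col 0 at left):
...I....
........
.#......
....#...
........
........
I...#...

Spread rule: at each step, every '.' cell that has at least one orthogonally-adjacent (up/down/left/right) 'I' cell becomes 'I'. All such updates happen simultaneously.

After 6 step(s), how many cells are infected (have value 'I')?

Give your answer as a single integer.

Step 0 (initial): 2 infected
Step 1: +5 new -> 7 infected
Step 2: +8 new -> 15 infected
Step 3: +11 new -> 26 infected
Step 4: +10 new -> 36 infected
Step 5: +5 new -> 41 infected
Step 6: +4 new -> 45 infected

Answer: 45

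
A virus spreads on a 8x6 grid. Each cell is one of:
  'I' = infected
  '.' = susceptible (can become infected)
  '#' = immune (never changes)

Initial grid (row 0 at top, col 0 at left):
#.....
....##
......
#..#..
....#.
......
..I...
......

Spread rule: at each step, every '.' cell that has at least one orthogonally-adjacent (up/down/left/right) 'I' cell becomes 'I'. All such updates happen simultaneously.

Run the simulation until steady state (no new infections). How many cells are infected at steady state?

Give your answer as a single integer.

Answer: 42

Derivation:
Step 0 (initial): 1 infected
Step 1: +4 new -> 5 infected
Step 2: +7 new -> 12 infected
Step 3: +8 new -> 20 infected
Step 4: +5 new -> 25 infected
Step 5: +4 new -> 29 infected
Step 6: +6 new -> 35 infected
Step 7: +5 new -> 40 infected
Step 8: +1 new -> 41 infected
Step 9: +1 new -> 42 infected
Step 10: +0 new -> 42 infected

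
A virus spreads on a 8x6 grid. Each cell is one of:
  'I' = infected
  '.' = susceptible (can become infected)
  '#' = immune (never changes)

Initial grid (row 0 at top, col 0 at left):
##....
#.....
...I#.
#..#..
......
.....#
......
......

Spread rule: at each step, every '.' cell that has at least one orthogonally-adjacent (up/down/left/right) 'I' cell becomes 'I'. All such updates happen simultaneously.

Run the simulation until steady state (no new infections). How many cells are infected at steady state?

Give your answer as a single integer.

Step 0 (initial): 1 infected
Step 1: +2 new -> 3 infected
Step 2: +5 new -> 8 infected
Step 3: +7 new -> 15 infected
Step 4: +5 new -> 20 infected
Step 5: +6 new -> 26 infected
Step 6: +7 new -> 33 infected
Step 7: +4 new -> 37 infected
Step 8: +3 new -> 40 infected
Step 9: +1 new -> 41 infected
Step 10: +0 new -> 41 infected

Answer: 41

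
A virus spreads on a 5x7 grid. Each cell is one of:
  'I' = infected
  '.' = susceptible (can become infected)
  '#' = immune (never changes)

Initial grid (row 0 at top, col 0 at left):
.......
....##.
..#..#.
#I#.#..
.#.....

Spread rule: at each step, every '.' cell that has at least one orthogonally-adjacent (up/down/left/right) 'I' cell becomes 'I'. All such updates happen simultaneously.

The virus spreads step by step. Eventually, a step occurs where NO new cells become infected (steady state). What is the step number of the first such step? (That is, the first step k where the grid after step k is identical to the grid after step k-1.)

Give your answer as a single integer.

Step 0 (initial): 1 infected
Step 1: +1 new -> 2 infected
Step 2: +2 new -> 4 infected
Step 3: +3 new -> 7 infected
Step 4: +3 new -> 10 infected
Step 5: +2 new -> 12 infected
Step 6: +3 new -> 15 infected
Step 7: +2 new -> 17 infected
Step 8: +3 new -> 20 infected
Step 9: +2 new -> 22 infected
Step 10: +3 new -> 25 infected
Step 11: +1 new -> 26 infected
Step 12: +0 new -> 26 infected

Answer: 12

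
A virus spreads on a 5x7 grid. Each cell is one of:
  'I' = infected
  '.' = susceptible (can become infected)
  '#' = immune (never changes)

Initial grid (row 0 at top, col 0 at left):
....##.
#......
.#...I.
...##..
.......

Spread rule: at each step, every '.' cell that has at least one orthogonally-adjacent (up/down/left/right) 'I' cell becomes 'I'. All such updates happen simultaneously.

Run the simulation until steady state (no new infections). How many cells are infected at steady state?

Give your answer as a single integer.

Step 0 (initial): 1 infected
Step 1: +4 new -> 5 infected
Step 2: +5 new -> 10 infected
Step 3: +5 new -> 15 infected
Step 4: +4 new -> 19 infected
Step 5: +4 new -> 23 infected
Step 6: +3 new -> 26 infected
Step 7: +3 new -> 29 infected
Step 8: +0 new -> 29 infected

Answer: 29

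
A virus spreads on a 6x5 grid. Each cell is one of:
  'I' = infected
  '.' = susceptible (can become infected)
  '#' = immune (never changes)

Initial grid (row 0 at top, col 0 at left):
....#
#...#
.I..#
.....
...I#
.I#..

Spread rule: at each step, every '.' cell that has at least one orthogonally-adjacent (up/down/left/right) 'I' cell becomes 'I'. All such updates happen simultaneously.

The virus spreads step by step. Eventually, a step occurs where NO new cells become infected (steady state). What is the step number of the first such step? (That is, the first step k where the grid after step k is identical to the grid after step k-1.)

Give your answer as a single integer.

Answer: 5

Derivation:
Step 0 (initial): 3 infected
Step 1: +9 new -> 12 infected
Step 2: +8 new -> 20 infected
Step 3: +3 new -> 23 infected
Step 4: +1 new -> 24 infected
Step 5: +0 new -> 24 infected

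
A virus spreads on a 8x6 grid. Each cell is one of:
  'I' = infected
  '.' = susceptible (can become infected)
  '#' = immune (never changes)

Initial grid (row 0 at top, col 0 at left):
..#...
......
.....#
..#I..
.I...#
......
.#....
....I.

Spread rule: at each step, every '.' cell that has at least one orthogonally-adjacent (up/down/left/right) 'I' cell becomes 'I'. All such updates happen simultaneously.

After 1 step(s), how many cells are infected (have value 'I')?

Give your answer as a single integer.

Step 0 (initial): 3 infected
Step 1: +10 new -> 13 infected

Answer: 13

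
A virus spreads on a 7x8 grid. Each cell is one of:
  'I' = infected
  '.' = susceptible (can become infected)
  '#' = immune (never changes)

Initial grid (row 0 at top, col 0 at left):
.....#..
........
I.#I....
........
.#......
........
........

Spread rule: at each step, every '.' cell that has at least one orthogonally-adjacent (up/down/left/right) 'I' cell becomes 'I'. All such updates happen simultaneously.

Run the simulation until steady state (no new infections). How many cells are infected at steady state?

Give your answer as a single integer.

Answer: 53

Derivation:
Step 0 (initial): 2 infected
Step 1: +6 new -> 8 infected
Step 2: +11 new -> 19 infected
Step 3: +10 new -> 29 infected
Step 4: +9 new -> 38 infected
Step 5: +8 new -> 46 infected
Step 6: +4 new -> 50 infected
Step 7: +2 new -> 52 infected
Step 8: +1 new -> 53 infected
Step 9: +0 new -> 53 infected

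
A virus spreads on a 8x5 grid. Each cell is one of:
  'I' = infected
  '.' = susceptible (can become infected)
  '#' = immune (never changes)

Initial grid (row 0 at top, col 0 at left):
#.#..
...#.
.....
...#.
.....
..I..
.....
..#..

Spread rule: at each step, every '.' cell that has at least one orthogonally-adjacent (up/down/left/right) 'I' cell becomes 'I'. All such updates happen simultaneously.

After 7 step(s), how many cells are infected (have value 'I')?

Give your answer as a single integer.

Answer: 34

Derivation:
Step 0 (initial): 1 infected
Step 1: +4 new -> 5 infected
Step 2: +7 new -> 12 infected
Step 3: +8 new -> 20 infected
Step 4: +7 new -> 27 infected
Step 5: +3 new -> 30 infected
Step 6: +3 new -> 33 infected
Step 7: +1 new -> 34 infected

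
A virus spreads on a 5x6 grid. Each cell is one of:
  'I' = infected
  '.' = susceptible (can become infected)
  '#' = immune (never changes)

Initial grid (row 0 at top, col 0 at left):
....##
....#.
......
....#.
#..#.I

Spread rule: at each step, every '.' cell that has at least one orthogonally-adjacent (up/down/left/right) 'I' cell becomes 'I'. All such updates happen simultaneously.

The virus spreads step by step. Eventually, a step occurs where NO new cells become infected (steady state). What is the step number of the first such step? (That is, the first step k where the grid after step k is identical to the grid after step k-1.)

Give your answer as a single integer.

Step 0 (initial): 1 infected
Step 1: +2 new -> 3 infected
Step 2: +1 new -> 4 infected
Step 3: +2 new -> 6 infected
Step 4: +1 new -> 7 infected
Step 5: +3 new -> 10 infected
Step 6: +4 new -> 14 infected
Step 7: +5 new -> 19 infected
Step 8: +4 new -> 23 infected
Step 9: +1 new -> 24 infected
Step 10: +0 new -> 24 infected

Answer: 10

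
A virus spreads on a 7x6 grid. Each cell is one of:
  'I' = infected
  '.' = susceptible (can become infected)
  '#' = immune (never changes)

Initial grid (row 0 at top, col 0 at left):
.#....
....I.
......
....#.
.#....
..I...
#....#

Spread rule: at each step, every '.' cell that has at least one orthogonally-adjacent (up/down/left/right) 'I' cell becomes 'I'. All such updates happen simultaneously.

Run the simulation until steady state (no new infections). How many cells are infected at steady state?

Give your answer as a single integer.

Step 0 (initial): 2 infected
Step 1: +8 new -> 10 infected
Step 2: +11 new -> 21 infected
Step 3: +10 new -> 31 infected
Step 4: +4 new -> 35 infected
Step 5: +2 new -> 37 infected
Step 6: +0 new -> 37 infected

Answer: 37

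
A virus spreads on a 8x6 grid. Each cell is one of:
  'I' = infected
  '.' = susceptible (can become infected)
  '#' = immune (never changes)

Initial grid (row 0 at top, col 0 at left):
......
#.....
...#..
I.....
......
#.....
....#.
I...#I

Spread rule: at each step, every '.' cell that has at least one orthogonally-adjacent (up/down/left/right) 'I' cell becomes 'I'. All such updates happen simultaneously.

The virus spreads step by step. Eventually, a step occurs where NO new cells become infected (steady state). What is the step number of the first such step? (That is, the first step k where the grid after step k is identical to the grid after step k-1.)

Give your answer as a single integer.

Answer: 8

Derivation:
Step 0 (initial): 3 infected
Step 1: +6 new -> 9 infected
Step 2: +6 new -> 15 infected
Step 3: +9 new -> 24 infected
Step 4: +9 new -> 33 infected
Step 5: +5 new -> 38 infected
Step 6: +3 new -> 41 infected
Step 7: +2 new -> 43 infected
Step 8: +0 new -> 43 infected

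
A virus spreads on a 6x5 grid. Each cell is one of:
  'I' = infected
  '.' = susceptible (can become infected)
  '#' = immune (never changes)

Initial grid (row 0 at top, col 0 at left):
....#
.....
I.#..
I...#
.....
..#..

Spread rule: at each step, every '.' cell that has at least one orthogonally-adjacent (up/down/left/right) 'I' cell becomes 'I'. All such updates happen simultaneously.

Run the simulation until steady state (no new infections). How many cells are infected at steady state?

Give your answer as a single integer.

Step 0 (initial): 2 infected
Step 1: +4 new -> 6 infected
Step 2: +5 new -> 11 infected
Step 3: +5 new -> 16 infected
Step 4: +4 new -> 20 infected
Step 5: +5 new -> 25 infected
Step 6: +1 new -> 26 infected
Step 7: +0 new -> 26 infected

Answer: 26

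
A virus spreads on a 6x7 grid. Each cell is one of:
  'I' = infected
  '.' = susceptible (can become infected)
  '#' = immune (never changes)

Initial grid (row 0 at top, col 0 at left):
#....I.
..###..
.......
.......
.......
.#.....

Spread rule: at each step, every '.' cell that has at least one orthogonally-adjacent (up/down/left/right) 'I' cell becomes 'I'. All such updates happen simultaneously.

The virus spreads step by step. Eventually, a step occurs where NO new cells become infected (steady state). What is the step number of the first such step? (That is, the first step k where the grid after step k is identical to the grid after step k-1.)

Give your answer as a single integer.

Answer: 11

Derivation:
Step 0 (initial): 1 infected
Step 1: +3 new -> 4 infected
Step 2: +3 new -> 7 infected
Step 3: +4 new -> 11 infected
Step 4: +5 new -> 16 infected
Step 5: +6 new -> 22 infected
Step 6: +6 new -> 28 infected
Step 7: +4 new -> 32 infected
Step 8: +3 new -> 35 infected
Step 9: +1 new -> 36 infected
Step 10: +1 new -> 37 infected
Step 11: +0 new -> 37 infected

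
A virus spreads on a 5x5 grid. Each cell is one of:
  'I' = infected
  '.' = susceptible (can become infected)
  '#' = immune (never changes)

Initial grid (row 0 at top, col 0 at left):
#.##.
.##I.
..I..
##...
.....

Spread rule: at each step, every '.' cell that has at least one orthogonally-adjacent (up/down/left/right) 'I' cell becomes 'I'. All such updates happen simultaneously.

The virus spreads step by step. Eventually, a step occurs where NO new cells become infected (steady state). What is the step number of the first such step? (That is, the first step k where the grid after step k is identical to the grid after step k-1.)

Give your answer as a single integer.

Answer: 5

Derivation:
Step 0 (initial): 2 infected
Step 1: +4 new -> 6 infected
Step 2: +5 new -> 11 infected
Step 3: +4 new -> 15 infected
Step 4: +2 new -> 17 infected
Step 5: +0 new -> 17 infected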